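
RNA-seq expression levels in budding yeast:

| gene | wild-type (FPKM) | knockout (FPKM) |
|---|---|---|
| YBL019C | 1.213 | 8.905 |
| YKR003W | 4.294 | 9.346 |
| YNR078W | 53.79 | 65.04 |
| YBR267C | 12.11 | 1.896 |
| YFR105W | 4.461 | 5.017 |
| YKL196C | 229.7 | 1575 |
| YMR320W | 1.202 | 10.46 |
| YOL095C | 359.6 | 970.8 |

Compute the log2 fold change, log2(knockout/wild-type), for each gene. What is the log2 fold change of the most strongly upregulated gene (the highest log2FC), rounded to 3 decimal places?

3.121

log2(8.905/1.213) = 2.876  (YBL019C)
log2(9.346/4.294) = 1.122  (YKR003W)
log2(65.04/53.79) = 0.274  (YNR078W)
log2(1.896/12.11) = -2.675  (YBR267C)
log2(5.017/4.461) = 0.169  (YFR105W)
log2(1575/229.7) = 2.778  (YKL196C)
log2(10.46/1.202) = 3.121  (YMR320W)
log2(970.8/359.6) = 1.433  (YOL095C)
YMR320W is most strongly upregulated.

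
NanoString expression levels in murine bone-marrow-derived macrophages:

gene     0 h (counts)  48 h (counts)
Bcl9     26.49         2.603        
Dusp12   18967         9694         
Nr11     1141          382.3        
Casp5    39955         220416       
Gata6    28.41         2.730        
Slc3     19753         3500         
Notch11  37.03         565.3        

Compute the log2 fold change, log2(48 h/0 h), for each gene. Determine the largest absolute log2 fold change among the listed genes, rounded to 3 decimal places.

3.932

log2(2.603/26.49) = -3.347  (Bcl9)
log2(9694/18967) = -0.968  (Dusp12)
log2(382.3/1141) = -1.578  (Nr11)
log2(220416/39955) = 2.464  (Casp5)
log2(2.730/28.41) = -3.379  (Gata6)
log2(3500/19753) = -2.497  (Slc3)
log2(565.3/37.03) = 3.932  (Notch11)
The largest magnitude belongs to Notch11.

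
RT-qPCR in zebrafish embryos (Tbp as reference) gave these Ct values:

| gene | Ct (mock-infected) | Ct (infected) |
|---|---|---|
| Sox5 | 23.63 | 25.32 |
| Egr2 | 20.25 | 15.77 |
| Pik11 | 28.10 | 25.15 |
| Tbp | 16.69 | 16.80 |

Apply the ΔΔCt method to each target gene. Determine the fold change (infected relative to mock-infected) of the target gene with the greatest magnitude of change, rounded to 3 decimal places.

Sox5: ΔΔCt = (25.32−16.80) − (23.63−16.69) = 8.52 − 6.94 = 1.58; fold change = 2^-1.58 = 0.334
Egr2: ΔΔCt = (15.77−16.80) − (20.25−16.69) = -1.03 − 3.56 = -4.59; fold change = 2^4.59 = 24.084
Pik11: ΔΔCt = (25.15−16.80) − (28.10−16.69) = 8.35 − 11.41 = -3.06; fold change = 2^3.06 = 8.340
Egr2 has the largest |ΔΔCt| = 4.59.

24.084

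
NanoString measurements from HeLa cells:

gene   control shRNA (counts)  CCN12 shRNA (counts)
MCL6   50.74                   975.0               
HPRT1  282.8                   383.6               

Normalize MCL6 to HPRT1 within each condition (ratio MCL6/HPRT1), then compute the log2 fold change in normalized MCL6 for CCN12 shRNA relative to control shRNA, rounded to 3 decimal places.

3.824

MCL6/HPRT1 (control shRNA) = 50.74 / 282.8 = 0.17942
MCL6/HPRT1 (CCN12 shRNA) = 975.0 / 383.6 = 2.5417
Fold change = 2.5417 / 0.17942 = 14.1663
log2(14.1663) = 3.8244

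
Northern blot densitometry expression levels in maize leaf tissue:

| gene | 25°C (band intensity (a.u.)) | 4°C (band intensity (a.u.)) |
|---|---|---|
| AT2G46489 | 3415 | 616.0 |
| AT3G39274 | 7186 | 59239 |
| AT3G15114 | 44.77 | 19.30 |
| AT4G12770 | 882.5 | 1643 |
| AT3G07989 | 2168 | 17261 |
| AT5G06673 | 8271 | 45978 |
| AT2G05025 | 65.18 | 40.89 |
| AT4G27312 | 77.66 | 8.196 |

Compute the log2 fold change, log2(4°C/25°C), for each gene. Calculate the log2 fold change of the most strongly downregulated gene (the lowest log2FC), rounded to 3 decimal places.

-3.244

log2(616.0/3415) = -2.471  (AT2G46489)
log2(59239/7186) = 3.043  (AT3G39274)
log2(19.30/44.77) = -1.214  (AT3G15114)
log2(1643/882.5) = 0.897  (AT4G12770)
log2(17261/2168) = 2.993  (AT3G07989)
log2(45978/8271) = 2.475  (AT5G06673)
log2(40.89/65.18) = -0.673  (AT2G05025)
log2(8.196/77.66) = -3.244  (AT4G27312)
AT4G27312 is most strongly downregulated.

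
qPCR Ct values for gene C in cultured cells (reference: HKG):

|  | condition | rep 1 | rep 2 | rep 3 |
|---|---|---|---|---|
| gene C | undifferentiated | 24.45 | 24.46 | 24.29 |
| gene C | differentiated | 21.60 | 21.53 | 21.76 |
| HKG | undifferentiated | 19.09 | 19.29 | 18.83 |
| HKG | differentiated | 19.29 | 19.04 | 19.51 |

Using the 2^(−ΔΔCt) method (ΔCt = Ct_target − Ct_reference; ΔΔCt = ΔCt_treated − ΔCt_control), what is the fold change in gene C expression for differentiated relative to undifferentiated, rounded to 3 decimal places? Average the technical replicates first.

Mean Ct: gene C undifferentiated 24.400; gene C differentiated 21.630; HKG undifferentiated 19.070; HKG differentiated 19.280
ΔCt(undifferentiated) = 24.400 − 19.070 = 5.330
ΔCt(differentiated) = 21.630 − 19.280 = 2.350
ΔΔCt = 2.350 − 5.330 = -2.980
Fold change = 2^(−(-2.980)) = 2^2.980 = 7.8899

7.890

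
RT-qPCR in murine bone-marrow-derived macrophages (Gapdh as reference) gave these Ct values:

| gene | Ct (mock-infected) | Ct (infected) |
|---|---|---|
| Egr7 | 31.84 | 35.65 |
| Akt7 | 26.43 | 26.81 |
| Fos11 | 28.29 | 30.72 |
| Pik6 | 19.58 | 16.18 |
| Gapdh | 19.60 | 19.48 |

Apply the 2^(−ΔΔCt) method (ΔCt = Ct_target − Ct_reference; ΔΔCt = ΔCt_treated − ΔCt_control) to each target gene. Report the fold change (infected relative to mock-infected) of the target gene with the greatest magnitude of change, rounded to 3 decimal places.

0.066

Egr7: ΔΔCt = (35.65−19.48) − (31.84−19.60) = 16.17 − 12.24 = 3.93; fold change = 2^-3.93 = 0.066
Akt7: ΔΔCt = (26.81−19.48) − (26.43−19.60) = 7.33 − 6.83 = 0.50; fold change = 2^-0.50 = 0.707
Fos11: ΔΔCt = (30.72−19.48) − (28.29−19.60) = 11.24 − 8.69 = 2.55; fold change = 2^-2.55 = 0.171
Pik6: ΔΔCt = (16.18−19.48) − (19.58−19.60) = -3.30 − (-0.02) = -3.28; fold change = 2^3.28 = 9.714
Egr7 has the largest |ΔΔCt| = 3.93.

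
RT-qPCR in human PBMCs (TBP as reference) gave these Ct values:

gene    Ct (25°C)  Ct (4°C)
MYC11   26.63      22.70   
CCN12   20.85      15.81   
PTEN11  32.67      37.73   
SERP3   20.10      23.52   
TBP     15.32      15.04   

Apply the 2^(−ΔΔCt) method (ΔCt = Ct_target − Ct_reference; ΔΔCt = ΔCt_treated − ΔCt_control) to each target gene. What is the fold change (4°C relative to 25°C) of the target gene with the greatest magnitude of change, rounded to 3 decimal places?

MYC11: ΔΔCt = (22.70−15.04) − (26.63−15.32) = 7.66 − 11.31 = -3.65; fold change = 2^3.65 = 12.553
CCN12: ΔΔCt = (15.81−15.04) − (20.85−15.32) = 0.77 − 5.53 = -4.76; fold change = 2^4.76 = 27.096
PTEN11: ΔΔCt = (37.73−15.04) − (32.67−15.32) = 22.69 − 17.35 = 5.34; fold change = 2^-5.34 = 0.025
SERP3: ΔΔCt = (23.52−15.04) − (20.10−15.32) = 8.48 − 4.78 = 3.70; fold change = 2^-3.70 = 0.077
PTEN11 has the largest |ΔΔCt| = 5.34.

0.025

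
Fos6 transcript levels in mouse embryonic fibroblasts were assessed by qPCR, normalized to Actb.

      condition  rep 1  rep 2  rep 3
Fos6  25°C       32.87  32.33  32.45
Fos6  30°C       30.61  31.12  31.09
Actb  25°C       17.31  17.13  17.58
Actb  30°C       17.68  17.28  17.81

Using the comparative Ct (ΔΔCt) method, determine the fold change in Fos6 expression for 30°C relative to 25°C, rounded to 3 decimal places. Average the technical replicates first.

3.630

Mean Ct: Fos6 25°C 32.550; Fos6 30°C 30.940; Actb 25°C 17.340; Actb 30°C 17.590
ΔCt(25°C) = 32.550 − 17.340 = 15.210
ΔCt(30°C) = 30.940 − 17.590 = 13.350
ΔΔCt = 13.350 − 15.210 = -1.860
Fold change = 2^(−(-1.860)) = 2^1.860 = 3.6301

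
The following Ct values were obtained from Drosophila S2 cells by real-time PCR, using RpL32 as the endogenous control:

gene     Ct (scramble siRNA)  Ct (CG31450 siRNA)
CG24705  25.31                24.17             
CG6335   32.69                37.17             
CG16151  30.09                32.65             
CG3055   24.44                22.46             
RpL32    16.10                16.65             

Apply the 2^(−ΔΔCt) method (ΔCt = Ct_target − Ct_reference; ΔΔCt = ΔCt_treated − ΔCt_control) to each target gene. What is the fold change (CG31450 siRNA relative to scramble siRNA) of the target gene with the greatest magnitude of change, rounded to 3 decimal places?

0.066

CG24705: ΔΔCt = (24.17−16.65) − (25.31−16.10) = 7.52 − 9.21 = -1.69; fold change = 2^1.69 = 3.227
CG6335: ΔΔCt = (37.17−16.65) − (32.69−16.10) = 20.52 − 16.59 = 3.93; fold change = 2^-3.93 = 0.066
CG16151: ΔΔCt = (32.65−16.65) − (30.09−16.10) = 16.00 − 13.99 = 2.01; fold change = 2^-2.01 = 0.248
CG3055: ΔΔCt = (22.46−16.65) − (24.44−16.10) = 5.81 − 8.34 = -2.53; fold change = 2^2.53 = 5.776
CG6335 has the largest |ΔΔCt| = 3.93.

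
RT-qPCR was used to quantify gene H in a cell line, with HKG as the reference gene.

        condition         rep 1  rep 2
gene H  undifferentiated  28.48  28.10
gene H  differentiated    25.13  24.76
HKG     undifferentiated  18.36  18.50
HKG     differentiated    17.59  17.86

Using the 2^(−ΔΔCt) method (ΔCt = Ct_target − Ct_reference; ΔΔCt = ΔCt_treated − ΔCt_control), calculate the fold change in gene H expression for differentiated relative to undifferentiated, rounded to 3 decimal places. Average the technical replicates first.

6.233

Mean Ct: gene H undifferentiated 28.290; gene H differentiated 24.945; HKG undifferentiated 18.430; HKG differentiated 17.725
ΔCt(undifferentiated) = 28.290 − 18.430 = 9.860
ΔCt(differentiated) = 24.945 − 17.725 = 7.220
ΔΔCt = 7.220 − 9.860 = -2.640
Fold change = 2^(−(-2.640)) = 2^2.640 = 6.2333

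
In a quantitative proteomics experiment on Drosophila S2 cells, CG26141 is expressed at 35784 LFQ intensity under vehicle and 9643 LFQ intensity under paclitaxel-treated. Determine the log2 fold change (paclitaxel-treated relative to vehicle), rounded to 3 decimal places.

Fold change = 9643 / 35784 = 0.2695
log2(0.2695) = -1.8918

-1.892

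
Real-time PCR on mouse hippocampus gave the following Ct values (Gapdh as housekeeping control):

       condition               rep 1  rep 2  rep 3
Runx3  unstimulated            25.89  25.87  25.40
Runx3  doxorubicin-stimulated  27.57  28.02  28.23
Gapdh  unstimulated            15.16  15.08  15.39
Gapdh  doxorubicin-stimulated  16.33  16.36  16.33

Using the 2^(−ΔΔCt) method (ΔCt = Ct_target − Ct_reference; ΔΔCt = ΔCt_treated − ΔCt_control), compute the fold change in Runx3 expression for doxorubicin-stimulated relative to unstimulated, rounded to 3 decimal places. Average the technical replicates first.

Mean Ct: Runx3 unstimulated 25.720; Runx3 doxorubicin-stimulated 27.940; Gapdh unstimulated 15.210; Gapdh doxorubicin-stimulated 16.340
ΔCt(unstimulated) = 25.720 − 15.210 = 10.510
ΔCt(doxorubicin-stimulated) = 27.940 − 16.340 = 11.600
ΔΔCt = 11.600 − 10.510 = 1.090
Fold change = 2^(−1.090) = 0.4698

0.470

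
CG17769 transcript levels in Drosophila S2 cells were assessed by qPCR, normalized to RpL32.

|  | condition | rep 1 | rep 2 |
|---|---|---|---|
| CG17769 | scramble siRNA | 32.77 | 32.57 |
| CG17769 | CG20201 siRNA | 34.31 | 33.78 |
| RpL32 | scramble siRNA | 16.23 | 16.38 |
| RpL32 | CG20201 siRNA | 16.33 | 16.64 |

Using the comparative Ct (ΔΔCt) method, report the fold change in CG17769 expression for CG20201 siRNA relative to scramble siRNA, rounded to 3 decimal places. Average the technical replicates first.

Mean Ct: CG17769 scramble siRNA 32.670; CG17769 CG20201 siRNA 34.045; RpL32 scramble siRNA 16.305; RpL32 CG20201 siRNA 16.485
ΔCt(scramble siRNA) = 32.670 − 16.305 = 16.365
ΔCt(CG20201 siRNA) = 34.045 − 16.485 = 17.560
ΔΔCt = 17.560 − 16.365 = 1.195
Fold change = 2^(−1.195) = 0.4368

0.437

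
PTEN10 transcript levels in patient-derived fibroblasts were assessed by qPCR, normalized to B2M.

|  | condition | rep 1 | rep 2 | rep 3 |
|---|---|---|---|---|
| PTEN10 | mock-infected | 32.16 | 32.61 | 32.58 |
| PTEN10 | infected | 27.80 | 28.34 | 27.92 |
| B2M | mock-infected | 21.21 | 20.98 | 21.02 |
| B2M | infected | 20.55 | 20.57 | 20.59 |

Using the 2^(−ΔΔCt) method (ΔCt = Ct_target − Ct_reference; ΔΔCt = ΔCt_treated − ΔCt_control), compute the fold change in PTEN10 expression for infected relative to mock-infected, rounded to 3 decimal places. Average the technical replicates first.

Mean Ct: PTEN10 mock-infected 32.450; PTEN10 infected 28.020; B2M mock-infected 21.070; B2M infected 20.570
ΔCt(mock-infected) = 32.450 − 21.070 = 11.380
ΔCt(infected) = 28.020 − 20.570 = 7.450
ΔΔCt = 7.450 − 11.380 = -3.930
Fold change = 2^(−(-3.930)) = 2^3.930 = 15.2422

15.242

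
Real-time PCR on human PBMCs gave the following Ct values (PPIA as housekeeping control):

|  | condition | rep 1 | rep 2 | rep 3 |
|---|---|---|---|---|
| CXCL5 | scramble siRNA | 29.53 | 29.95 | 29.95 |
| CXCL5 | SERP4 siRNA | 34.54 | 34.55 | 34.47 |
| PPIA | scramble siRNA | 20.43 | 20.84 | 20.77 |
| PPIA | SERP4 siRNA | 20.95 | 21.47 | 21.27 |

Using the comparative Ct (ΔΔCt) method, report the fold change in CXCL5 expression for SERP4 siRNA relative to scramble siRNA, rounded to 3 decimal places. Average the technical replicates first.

0.056

Mean Ct: CXCL5 scramble siRNA 29.810; CXCL5 SERP4 siRNA 34.520; PPIA scramble siRNA 20.680; PPIA SERP4 siRNA 21.230
ΔCt(scramble siRNA) = 29.810 − 20.680 = 9.130
ΔCt(SERP4 siRNA) = 34.520 − 21.230 = 13.290
ΔΔCt = 13.290 − 9.130 = 4.160
Fold change = 2^(−4.160) = 0.0559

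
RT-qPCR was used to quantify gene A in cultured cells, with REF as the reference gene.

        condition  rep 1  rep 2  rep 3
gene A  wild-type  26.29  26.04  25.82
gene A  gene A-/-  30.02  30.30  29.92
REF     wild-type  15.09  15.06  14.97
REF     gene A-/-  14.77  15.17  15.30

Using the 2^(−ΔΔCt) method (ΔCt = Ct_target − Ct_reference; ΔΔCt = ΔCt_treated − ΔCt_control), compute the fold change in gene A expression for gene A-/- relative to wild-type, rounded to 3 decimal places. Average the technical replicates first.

0.063

Mean Ct: gene A wild-type 26.050; gene A gene A-/- 30.080; REF wild-type 15.040; REF gene A-/- 15.080
ΔCt(wild-type) = 26.050 − 15.040 = 11.010
ΔCt(gene A-/-) = 30.080 − 15.080 = 15.000
ΔΔCt = 15.000 − 11.010 = 3.990
Fold change = 2^(−3.990) = 0.0629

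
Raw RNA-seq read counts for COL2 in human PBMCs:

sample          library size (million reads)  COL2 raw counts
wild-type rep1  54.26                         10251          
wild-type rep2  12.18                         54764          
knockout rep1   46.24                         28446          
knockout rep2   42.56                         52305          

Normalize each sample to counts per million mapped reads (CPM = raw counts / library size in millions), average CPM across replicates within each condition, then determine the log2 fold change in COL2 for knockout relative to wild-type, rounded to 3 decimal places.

CPM(wild-type rep1) = 10251 / 54.26 = 188.9237
CPM(wild-type rep2) = 54764 / 12.18 = 4496.2233
CPM(knockout rep1) = 28446 / 46.24 = 615.1817
CPM(knockout rep2) = 52305 / 42.56 = 1228.9709
mean CPM(wild-type) = 2342.5735; mean CPM(knockout) = 922.0763
Fold change = 922.0763 / 2342.5735 = 0.39362
log2(0.39362) = -1.3451

-1.345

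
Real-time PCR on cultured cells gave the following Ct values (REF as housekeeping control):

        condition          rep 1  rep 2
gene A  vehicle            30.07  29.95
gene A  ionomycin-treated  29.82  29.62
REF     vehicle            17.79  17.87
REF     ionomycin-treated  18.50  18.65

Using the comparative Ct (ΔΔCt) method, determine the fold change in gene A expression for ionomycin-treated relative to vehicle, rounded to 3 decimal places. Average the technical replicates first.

Mean Ct: gene A vehicle 30.010; gene A ionomycin-treated 29.720; REF vehicle 17.830; REF ionomycin-treated 18.575
ΔCt(vehicle) = 30.010 − 17.830 = 12.180
ΔCt(ionomycin-treated) = 29.720 − 18.575 = 11.145
ΔΔCt = 11.145 − 12.180 = -1.035
Fold change = 2^(−(-1.035)) = 2^1.035 = 2.0491

2.049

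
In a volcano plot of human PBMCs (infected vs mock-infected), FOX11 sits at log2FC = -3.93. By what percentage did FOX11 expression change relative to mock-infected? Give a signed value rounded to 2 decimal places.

Fold change = 2^(-3.93) = 0.0656
Percent change = (FC − 1) × 100% = (0.0656 − 1) × 100 = -93.44%

-93.44%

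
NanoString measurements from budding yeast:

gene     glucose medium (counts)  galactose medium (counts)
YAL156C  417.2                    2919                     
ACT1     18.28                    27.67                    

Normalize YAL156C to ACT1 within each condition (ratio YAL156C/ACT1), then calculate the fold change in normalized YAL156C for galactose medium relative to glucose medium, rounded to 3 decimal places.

4.622

YAL156C/ACT1 (glucose medium) = 417.2 / 18.28 = 22.823
YAL156C/ACT1 (galactose medium) = 2919 / 27.67 = 105.49
Fold change = 105.49 / 22.823 = 4.6223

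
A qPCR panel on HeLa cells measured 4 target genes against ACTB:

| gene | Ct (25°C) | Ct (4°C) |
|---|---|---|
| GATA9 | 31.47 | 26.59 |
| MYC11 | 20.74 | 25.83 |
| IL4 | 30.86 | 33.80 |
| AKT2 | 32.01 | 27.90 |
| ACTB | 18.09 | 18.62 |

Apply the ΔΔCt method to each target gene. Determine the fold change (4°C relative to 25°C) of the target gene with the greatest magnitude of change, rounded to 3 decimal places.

GATA9: ΔΔCt = (26.59−18.62) − (31.47−18.09) = 7.97 − 13.38 = -5.41; fold change = 2^5.41 = 42.518
MYC11: ΔΔCt = (25.83−18.62) − (20.74−18.09) = 7.21 − 2.65 = 4.56; fold change = 2^-4.56 = 0.042
IL4: ΔΔCt = (33.80−18.62) − (30.86−18.09) = 15.18 − 12.77 = 2.41; fold change = 2^-2.41 = 0.188
AKT2: ΔΔCt = (27.90−18.62) − (32.01−18.09) = 9.28 − 13.92 = -4.64; fold change = 2^4.64 = 24.933
GATA9 has the largest |ΔΔCt| = 5.41.

42.518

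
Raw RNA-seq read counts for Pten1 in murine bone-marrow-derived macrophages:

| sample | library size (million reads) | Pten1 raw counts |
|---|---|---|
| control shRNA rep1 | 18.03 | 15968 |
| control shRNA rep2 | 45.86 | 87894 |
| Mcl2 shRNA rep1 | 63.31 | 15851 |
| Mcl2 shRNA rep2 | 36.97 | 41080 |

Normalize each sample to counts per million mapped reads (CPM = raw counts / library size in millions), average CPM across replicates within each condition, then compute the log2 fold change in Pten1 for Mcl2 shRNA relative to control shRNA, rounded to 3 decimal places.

-1.041

CPM(control shRNA rep1) = 15968 / 18.03 = 885.6351
CPM(control shRNA rep2) = 87894 / 45.86 = 1916.5722
CPM(Mcl2 shRNA rep1) = 15851 / 63.31 = 250.3712
CPM(Mcl2 shRNA rep2) = 41080 / 36.97 = 1111.1712
mean CPM(control shRNA) = 1401.1036; mean CPM(Mcl2 shRNA) = 680.7712
Fold change = 680.7712 / 1401.1036 = 0.48588
log2(0.48588) = -1.0413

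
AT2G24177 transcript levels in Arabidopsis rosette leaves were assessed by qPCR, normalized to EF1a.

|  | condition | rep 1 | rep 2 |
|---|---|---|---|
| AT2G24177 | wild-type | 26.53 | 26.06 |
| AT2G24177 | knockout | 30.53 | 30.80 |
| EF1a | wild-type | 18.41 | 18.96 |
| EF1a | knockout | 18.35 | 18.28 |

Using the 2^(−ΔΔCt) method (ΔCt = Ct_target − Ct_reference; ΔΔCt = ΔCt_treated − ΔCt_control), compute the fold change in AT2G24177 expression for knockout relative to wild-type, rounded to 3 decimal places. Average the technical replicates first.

Mean Ct: AT2G24177 wild-type 26.295; AT2G24177 knockout 30.665; EF1a wild-type 18.685; EF1a knockout 18.315
ΔCt(wild-type) = 26.295 − 18.685 = 7.610
ΔCt(knockout) = 30.665 − 18.315 = 12.350
ΔΔCt = 12.350 − 7.610 = 4.740
Fold change = 2^(−4.740) = 0.0374

0.037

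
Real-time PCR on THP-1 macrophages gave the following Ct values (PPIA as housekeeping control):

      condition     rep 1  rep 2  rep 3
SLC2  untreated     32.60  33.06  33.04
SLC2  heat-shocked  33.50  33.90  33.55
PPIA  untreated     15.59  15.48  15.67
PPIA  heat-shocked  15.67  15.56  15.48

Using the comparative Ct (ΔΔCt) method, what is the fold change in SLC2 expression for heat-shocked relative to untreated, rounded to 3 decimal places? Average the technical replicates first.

0.590

Mean Ct: SLC2 untreated 32.900; SLC2 heat-shocked 33.650; PPIA untreated 15.580; PPIA heat-shocked 15.570
ΔCt(untreated) = 32.900 − 15.580 = 17.320
ΔCt(heat-shocked) = 33.650 − 15.570 = 18.080
ΔΔCt = 18.080 − 17.320 = 0.760
Fold change = 2^(−0.760) = 0.5905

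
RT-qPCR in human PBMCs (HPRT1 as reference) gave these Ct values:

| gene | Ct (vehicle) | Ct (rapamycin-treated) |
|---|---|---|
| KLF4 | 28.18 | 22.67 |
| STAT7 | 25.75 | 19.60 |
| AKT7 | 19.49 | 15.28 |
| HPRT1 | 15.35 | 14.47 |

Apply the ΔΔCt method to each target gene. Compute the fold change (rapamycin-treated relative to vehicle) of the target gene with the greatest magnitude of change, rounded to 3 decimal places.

KLF4: ΔΔCt = (22.67−14.47) − (28.18−15.35) = 8.20 − 12.83 = -4.63; fold change = 2^4.63 = 24.761
STAT7: ΔΔCt = (19.60−14.47) − (25.75−15.35) = 5.13 − 10.40 = -5.27; fold change = 2^5.27 = 38.586
AKT7: ΔΔCt = (15.28−14.47) − (19.49−15.35) = 0.81 − 4.14 = -3.33; fold change = 2^3.33 = 10.056
STAT7 has the largest |ΔΔCt| = 5.27.

38.586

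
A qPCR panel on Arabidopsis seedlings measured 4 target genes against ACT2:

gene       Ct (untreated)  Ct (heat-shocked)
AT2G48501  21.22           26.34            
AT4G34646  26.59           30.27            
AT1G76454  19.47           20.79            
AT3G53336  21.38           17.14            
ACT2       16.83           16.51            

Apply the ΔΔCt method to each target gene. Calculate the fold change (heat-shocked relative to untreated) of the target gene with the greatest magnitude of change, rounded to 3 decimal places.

AT2G48501: ΔΔCt = (26.34−16.51) − (21.22−16.83) = 9.83 − 4.39 = 5.44; fold change = 2^-5.44 = 0.023
AT4G34646: ΔΔCt = (30.27−16.51) − (26.59−16.83) = 13.76 − 9.76 = 4.00; fold change = 2^-4.00 = 0.062
AT1G76454: ΔΔCt = (20.79−16.51) − (19.47−16.83) = 4.28 − 2.64 = 1.64; fold change = 2^-1.64 = 0.321
AT3G53336: ΔΔCt = (17.14−16.51) − (21.38−16.83) = 0.63 − 4.55 = -3.92; fold change = 2^3.92 = 15.137
AT2G48501 has the largest |ΔΔCt| = 5.44.

0.023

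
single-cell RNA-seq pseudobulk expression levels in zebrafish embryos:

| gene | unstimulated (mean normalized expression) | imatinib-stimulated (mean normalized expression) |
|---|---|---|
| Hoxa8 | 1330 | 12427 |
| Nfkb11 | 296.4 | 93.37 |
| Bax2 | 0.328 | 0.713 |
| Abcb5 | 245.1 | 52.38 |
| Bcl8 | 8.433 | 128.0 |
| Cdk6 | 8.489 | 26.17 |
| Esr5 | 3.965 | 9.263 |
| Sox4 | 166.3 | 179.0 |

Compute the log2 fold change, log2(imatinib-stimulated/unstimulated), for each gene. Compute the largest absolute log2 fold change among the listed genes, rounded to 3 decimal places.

log2(12427/1330) = 3.224  (Hoxa8)
log2(93.37/296.4) = -1.667  (Nfkb11)
log2(0.713/0.328) = 1.120  (Bax2)
log2(52.38/245.1) = -2.226  (Abcb5)
log2(128.0/8.433) = 3.924  (Bcl8)
log2(26.17/8.489) = 1.624  (Cdk6)
log2(9.263/3.965) = 1.224  (Esr5)
log2(179.0/166.3) = 0.106  (Sox4)
The largest magnitude belongs to Bcl8.

3.924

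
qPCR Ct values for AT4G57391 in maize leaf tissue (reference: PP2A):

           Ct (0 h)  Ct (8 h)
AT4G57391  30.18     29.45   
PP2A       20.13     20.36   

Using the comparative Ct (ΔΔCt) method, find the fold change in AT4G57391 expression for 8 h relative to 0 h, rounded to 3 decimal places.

ΔCt(0 h) = 30.180 − 20.130 = 10.050
ΔCt(8 h) = 29.450 − 20.360 = 9.090
ΔΔCt = 9.090 − 10.050 = -0.960
Fold change = 2^(−(-0.960)) = 2^0.960 = 1.9453

1.945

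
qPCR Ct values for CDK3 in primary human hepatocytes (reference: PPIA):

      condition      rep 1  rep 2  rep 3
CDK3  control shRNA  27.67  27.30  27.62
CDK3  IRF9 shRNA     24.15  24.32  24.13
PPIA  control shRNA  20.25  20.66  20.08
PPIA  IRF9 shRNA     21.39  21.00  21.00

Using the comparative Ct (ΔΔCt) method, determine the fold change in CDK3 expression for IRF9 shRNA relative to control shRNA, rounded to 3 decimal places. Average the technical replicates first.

Mean Ct: CDK3 control shRNA 27.530; CDK3 IRF9 shRNA 24.200; PPIA control shRNA 20.330; PPIA IRF9 shRNA 21.130
ΔCt(control shRNA) = 27.530 − 20.330 = 7.200
ΔCt(IRF9 shRNA) = 24.200 − 21.130 = 3.070
ΔΔCt = 3.070 − 7.200 = -4.130
Fold change = 2^(−(-4.130)) = 2^4.130 = 17.5087

17.509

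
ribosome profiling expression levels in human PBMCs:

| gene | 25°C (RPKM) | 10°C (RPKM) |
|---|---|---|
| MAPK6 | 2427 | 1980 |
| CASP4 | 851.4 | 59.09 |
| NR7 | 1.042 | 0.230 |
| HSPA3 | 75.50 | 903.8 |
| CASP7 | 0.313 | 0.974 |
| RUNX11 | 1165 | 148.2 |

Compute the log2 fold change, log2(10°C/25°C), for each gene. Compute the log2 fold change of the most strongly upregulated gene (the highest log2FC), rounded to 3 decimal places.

log2(1980/2427) = -0.294  (MAPK6)
log2(59.09/851.4) = -3.849  (CASP4)
log2(0.230/1.042) = -2.180  (NR7)
log2(903.8/75.50) = 3.581  (HSPA3)
log2(0.974/0.313) = 1.638  (CASP7)
log2(148.2/1165) = -2.975  (RUNX11)
HSPA3 is most strongly upregulated.

3.581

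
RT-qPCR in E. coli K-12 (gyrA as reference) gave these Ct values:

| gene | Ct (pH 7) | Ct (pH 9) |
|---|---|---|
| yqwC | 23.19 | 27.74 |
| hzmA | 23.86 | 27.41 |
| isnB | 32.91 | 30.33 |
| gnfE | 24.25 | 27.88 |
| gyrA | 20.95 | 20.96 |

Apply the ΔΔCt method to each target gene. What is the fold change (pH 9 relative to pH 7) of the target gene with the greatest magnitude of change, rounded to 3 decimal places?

yqwC: ΔΔCt = (27.74−20.96) − (23.19−20.95) = 6.78 − 2.24 = 4.54; fold change = 2^-4.54 = 0.043
hzmA: ΔΔCt = (27.41−20.96) − (23.86−20.95) = 6.45 − 2.91 = 3.54; fold change = 2^-3.54 = 0.086
isnB: ΔΔCt = (30.33−20.96) − (32.91−20.95) = 9.37 − 11.96 = -2.59; fold change = 2^2.59 = 6.021
gnfE: ΔΔCt = (27.88−20.96) − (24.25−20.95) = 6.92 − 3.30 = 3.62; fold change = 2^-3.62 = 0.081
yqwC has the largest |ΔΔCt| = 4.54.

0.043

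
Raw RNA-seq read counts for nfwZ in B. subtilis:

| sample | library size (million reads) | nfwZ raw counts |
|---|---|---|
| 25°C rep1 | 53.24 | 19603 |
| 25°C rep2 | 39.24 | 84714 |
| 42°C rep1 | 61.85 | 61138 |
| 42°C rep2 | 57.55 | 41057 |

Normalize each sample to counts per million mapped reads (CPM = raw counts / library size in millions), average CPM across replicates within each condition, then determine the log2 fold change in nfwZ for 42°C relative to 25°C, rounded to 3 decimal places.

-0.570

CPM(25°C rep1) = 19603 / 53.24 = 368.2006
CPM(25°C rep2) = 84714 / 39.24 = 2158.8685
CPM(42°C rep1) = 61138 / 61.85 = 988.4883
CPM(42°C rep2) = 41057 / 57.55 = 713.4144
mean CPM(25°C) = 1263.5346; mean CPM(42°C) = 850.9514
Fold change = 850.9514 / 1263.5346 = 0.67347
log2(0.67347) = -0.5703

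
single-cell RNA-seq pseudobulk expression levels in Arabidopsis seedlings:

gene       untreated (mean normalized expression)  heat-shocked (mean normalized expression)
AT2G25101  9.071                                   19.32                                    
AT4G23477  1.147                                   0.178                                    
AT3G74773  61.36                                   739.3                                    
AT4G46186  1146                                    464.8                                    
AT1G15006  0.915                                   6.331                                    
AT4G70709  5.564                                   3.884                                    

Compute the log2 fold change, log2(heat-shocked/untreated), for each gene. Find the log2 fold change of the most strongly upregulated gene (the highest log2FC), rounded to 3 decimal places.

3.591

log2(19.32/9.071) = 1.091  (AT2G25101)
log2(0.178/1.147) = -2.688  (AT4G23477)
log2(739.3/61.36) = 3.591  (AT3G74773)
log2(464.8/1146) = -1.302  (AT4G46186)
log2(6.331/0.915) = 2.791  (AT1G15006)
log2(3.884/5.564) = -0.519  (AT4G70709)
AT3G74773 is most strongly upregulated.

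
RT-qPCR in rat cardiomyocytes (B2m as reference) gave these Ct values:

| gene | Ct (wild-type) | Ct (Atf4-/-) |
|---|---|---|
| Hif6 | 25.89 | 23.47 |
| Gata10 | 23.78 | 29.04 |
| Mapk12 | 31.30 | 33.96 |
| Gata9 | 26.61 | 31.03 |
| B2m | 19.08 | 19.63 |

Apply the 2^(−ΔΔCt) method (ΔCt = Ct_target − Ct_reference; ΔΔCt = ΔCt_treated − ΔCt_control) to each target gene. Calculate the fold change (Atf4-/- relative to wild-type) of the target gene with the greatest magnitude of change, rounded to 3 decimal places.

Hif6: ΔΔCt = (23.47−19.63) − (25.89−19.08) = 3.84 − 6.81 = -2.97; fold change = 2^2.97 = 7.835
Gata10: ΔΔCt = (29.04−19.63) − (23.78−19.08) = 9.41 − 4.70 = 4.71; fold change = 2^-4.71 = 0.038
Mapk12: ΔΔCt = (33.96−19.63) − (31.30−19.08) = 14.33 − 12.22 = 2.11; fold change = 2^-2.11 = 0.232
Gata9: ΔΔCt = (31.03−19.63) − (26.61−19.08) = 11.40 − 7.53 = 3.87; fold change = 2^-3.87 = 0.068
Gata10 has the largest |ΔΔCt| = 4.71.

0.038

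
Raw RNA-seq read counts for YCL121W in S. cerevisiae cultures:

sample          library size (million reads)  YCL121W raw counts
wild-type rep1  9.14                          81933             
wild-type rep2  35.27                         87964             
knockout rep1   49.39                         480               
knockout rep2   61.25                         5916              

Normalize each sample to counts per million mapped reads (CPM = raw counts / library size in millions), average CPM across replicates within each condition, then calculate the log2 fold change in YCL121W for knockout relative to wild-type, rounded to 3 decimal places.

CPM(wild-type rep1) = 81933 / 9.14 = 8964.2232
CPM(wild-type rep2) = 87964 / 35.27 = 2494.0176
CPM(knockout rep1) = 480 / 49.39 = 9.7186
CPM(knockout rep2) = 5916 / 61.25 = 96.5878
mean CPM(wild-type) = 5729.1204; mean CPM(knockout) = 53.1532
Fold change = 53.1532 / 5729.1204 = 0.00928
log2(0.00928) = -6.7520

-6.752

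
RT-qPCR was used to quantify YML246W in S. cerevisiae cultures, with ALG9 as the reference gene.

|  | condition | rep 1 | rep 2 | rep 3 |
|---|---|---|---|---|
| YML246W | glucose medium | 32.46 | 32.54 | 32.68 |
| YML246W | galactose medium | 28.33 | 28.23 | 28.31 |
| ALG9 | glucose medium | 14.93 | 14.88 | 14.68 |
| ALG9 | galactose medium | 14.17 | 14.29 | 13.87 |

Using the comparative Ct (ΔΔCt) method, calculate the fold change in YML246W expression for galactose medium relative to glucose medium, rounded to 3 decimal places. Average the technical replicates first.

11.713

Mean Ct: YML246W glucose medium 32.560; YML246W galactose medium 28.290; ALG9 glucose medium 14.830; ALG9 galactose medium 14.110
ΔCt(glucose medium) = 32.560 − 14.830 = 17.730
ΔCt(galactose medium) = 28.290 − 14.110 = 14.180
ΔΔCt = 14.180 − 17.730 = -3.550
Fold change = 2^(−(-3.550)) = 2^3.550 = 11.7127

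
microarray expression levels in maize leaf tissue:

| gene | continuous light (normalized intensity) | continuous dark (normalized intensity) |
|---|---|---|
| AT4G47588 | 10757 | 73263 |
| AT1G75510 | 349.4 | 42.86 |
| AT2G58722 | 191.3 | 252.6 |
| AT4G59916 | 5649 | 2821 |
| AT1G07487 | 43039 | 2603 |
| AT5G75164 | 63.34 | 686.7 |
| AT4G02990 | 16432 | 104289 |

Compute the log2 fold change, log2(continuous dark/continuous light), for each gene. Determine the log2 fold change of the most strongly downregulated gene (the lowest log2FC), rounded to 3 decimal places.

-4.047

log2(73263/10757) = 2.768  (AT4G47588)
log2(42.86/349.4) = -3.027  (AT1G75510)
log2(252.6/191.3) = 0.401  (AT2G58722)
log2(2821/5649) = -1.002  (AT4G59916)
log2(2603/43039) = -4.047  (AT1G07487)
log2(686.7/63.34) = 3.438  (AT5G75164)
log2(104289/16432) = 2.666  (AT4G02990)
AT1G07487 is most strongly downregulated.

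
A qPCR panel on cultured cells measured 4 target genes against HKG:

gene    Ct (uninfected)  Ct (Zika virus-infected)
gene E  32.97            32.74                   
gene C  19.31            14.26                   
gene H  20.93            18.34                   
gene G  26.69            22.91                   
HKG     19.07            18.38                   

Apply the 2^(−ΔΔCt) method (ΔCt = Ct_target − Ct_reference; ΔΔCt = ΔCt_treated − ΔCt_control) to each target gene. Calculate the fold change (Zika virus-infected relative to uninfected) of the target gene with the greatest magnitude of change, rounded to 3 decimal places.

20.535

gene E: ΔΔCt = (32.74−18.38) − (32.97−19.07) = 14.36 − 13.90 = 0.46; fold change = 2^-0.46 = 0.727
gene C: ΔΔCt = (14.26−18.38) − (19.31−19.07) = -4.12 − 0.24 = -4.36; fold change = 2^4.36 = 20.535
gene H: ΔΔCt = (18.34−18.38) − (20.93−19.07) = -0.04 − 1.86 = -1.90; fold change = 2^1.90 = 3.732
gene G: ΔΔCt = (22.91−18.38) − (26.69−19.07) = 4.53 − 7.62 = -3.09; fold change = 2^3.09 = 8.515
gene C has the largest |ΔΔCt| = 4.36.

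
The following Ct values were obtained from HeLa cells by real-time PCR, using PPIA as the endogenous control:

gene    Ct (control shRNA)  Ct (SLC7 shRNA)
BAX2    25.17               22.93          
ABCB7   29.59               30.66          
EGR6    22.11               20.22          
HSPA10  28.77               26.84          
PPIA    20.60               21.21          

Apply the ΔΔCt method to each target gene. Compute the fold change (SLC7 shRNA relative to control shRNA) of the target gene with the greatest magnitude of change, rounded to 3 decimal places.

BAX2: ΔΔCt = (22.93−21.21) − (25.17−20.60) = 1.72 − 4.57 = -2.85; fold change = 2^2.85 = 7.210
ABCB7: ΔΔCt = (30.66−21.21) − (29.59−20.60) = 9.45 − 8.99 = 0.46; fold change = 2^-0.46 = 0.727
EGR6: ΔΔCt = (20.22−21.21) − (22.11−20.60) = -0.99 − 1.51 = -2.50; fold change = 2^2.50 = 5.657
HSPA10: ΔΔCt = (26.84−21.21) − (28.77−20.60) = 5.63 − 8.17 = -2.54; fold change = 2^2.54 = 5.816
BAX2 has the largest |ΔΔCt| = 2.85.

7.210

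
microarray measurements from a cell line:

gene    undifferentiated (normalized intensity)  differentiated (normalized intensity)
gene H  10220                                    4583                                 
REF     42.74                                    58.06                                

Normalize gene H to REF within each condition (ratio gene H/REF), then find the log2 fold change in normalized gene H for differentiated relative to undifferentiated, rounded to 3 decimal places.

gene H/REF (undifferentiated) = 10220 / 42.74 = 239.12
gene H/REF (differentiated) = 4583 / 58.06 = 78.936
Fold change = 78.936 / 239.12 = 0.3301
log2(0.3301) = -1.5990

-1.599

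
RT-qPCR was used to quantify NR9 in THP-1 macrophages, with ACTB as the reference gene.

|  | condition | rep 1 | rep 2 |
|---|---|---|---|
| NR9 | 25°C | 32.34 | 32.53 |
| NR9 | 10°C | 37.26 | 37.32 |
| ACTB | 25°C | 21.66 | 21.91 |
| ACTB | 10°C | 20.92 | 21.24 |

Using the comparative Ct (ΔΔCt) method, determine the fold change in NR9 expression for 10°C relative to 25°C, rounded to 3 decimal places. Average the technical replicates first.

0.021

Mean Ct: NR9 25°C 32.435; NR9 10°C 37.290; ACTB 25°C 21.785; ACTB 10°C 21.080
ΔCt(25°C) = 32.435 − 21.785 = 10.650
ΔCt(10°C) = 37.290 − 21.080 = 16.210
ΔΔCt = 16.210 − 10.650 = 5.560
Fold change = 2^(−5.560) = 0.0212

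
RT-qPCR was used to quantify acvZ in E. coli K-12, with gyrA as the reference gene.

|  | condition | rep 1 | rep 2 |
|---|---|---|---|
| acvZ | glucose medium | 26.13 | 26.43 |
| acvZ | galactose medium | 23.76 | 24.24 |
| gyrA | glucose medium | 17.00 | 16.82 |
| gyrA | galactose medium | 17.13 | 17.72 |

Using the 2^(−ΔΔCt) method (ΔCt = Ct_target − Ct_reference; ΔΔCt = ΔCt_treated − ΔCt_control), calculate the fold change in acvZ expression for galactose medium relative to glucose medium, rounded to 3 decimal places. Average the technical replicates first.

6.940

Mean Ct: acvZ glucose medium 26.280; acvZ galactose medium 24.000; gyrA glucose medium 16.910; gyrA galactose medium 17.425
ΔCt(glucose medium) = 26.280 − 16.910 = 9.370
ΔCt(galactose medium) = 24.000 − 17.425 = 6.575
ΔΔCt = 6.575 − 9.370 = -2.795
Fold change = 2^(−(-2.795)) = 2^2.795 = 6.9403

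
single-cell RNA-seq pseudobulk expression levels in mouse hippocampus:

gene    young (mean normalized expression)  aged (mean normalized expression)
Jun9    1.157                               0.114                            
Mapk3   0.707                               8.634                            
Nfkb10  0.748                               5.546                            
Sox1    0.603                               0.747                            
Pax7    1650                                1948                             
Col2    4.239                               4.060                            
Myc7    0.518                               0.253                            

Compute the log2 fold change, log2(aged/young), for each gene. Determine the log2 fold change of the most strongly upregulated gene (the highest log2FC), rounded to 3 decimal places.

3.610

log2(0.114/1.157) = -3.343  (Jun9)
log2(8.634/0.707) = 3.610  (Mapk3)
log2(5.546/0.748) = 2.890  (Nfkb10)
log2(0.747/0.603) = 0.309  (Sox1)
log2(1948/1650) = 0.240  (Pax7)
log2(4.060/4.239) = -0.062  (Col2)
log2(0.253/0.518) = -1.034  (Myc7)
Mapk3 is most strongly upregulated.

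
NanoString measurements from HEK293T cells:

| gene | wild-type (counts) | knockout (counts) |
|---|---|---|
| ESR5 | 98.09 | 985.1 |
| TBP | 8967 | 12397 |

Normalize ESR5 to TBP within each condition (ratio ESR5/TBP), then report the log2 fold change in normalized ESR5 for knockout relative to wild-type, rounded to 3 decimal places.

ESR5/TBP (wild-type) = 98.09 / 8967 = 0.010939
ESR5/TBP (knockout) = 985.1 / 12397 = 0.079463
Fold change = 0.079463 / 0.010939 = 7.2642
log2(7.2642) = 2.8608

2.861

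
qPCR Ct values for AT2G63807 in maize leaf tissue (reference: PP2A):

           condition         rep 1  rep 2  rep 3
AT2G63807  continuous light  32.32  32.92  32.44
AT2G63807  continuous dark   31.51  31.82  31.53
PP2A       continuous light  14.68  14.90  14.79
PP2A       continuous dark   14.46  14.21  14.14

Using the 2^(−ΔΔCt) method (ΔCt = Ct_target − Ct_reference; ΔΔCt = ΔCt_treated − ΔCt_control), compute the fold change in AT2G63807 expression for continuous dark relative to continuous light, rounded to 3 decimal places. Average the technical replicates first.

Mean Ct: AT2G63807 continuous light 32.560; AT2G63807 continuous dark 31.620; PP2A continuous light 14.790; PP2A continuous dark 14.270
ΔCt(continuous light) = 32.560 − 14.790 = 17.770
ΔCt(continuous dark) = 31.620 − 14.270 = 17.350
ΔΔCt = 17.350 − 17.770 = -0.420
Fold change = 2^(−(-0.420)) = 2^0.420 = 1.3379

1.338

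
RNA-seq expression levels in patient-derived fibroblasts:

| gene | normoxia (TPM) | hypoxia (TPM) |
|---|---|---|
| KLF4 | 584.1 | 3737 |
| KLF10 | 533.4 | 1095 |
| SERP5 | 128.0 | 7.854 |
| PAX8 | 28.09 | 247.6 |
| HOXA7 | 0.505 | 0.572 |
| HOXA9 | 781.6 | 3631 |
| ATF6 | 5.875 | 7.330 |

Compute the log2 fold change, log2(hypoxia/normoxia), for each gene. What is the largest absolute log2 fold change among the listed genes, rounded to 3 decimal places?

4.027

log2(3737/584.1) = 2.678  (KLF4)
log2(1095/533.4) = 1.038  (KLF10)
log2(7.854/128.0) = -4.027  (SERP5)
log2(247.6/28.09) = 3.140  (PAX8)
log2(0.572/0.505) = 0.180  (HOXA7)
log2(3631/781.6) = 2.216  (HOXA9)
log2(7.330/5.875) = 0.319  (ATF6)
The largest magnitude belongs to SERP5.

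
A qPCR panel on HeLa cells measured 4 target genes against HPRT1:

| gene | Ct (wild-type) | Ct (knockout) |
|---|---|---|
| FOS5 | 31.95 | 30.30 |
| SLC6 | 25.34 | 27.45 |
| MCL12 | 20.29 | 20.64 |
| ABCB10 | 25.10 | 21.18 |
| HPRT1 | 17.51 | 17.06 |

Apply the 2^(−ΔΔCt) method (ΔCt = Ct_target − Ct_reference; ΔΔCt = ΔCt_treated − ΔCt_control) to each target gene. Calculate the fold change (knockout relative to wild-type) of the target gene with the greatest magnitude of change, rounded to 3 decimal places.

11.081

FOS5: ΔΔCt = (30.30−17.06) − (31.95−17.51) = 13.24 − 14.44 = -1.20; fold change = 2^1.20 = 2.297
SLC6: ΔΔCt = (27.45−17.06) − (25.34−17.51) = 10.39 − 7.83 = 2.56; fold change = 2^-2.56 = 0.170
MCL12: ΔΔCt = (20.64−17.06) − (20.29−17.51) = 3.58 − 2.78 = 0.80; fold change = 2^-0.80 = 0.574
ABCB10: ΔΔCt = (21.18−17.06) − (25.10−17.51) = 4.12 − 7.59 = -3.47; fold change = 2^3.47 = 11.081
ABCB10 has the largest |ΔΔCt| = 3.47.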